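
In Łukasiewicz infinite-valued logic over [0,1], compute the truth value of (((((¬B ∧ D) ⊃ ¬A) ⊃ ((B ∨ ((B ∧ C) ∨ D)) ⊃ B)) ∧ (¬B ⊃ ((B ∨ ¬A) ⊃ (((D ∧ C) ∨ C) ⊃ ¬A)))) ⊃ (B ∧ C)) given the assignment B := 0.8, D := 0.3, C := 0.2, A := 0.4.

0.20

¬B: Łukasiewicz ¬ gives 1 − 0.8 = 0.2
(¬B ∧ D) = min(0.2, 0.3) = 0.2
¬A: Łukasiewicz ¬ gives 1 − 0.4 = 0.6
((¬B ∧ D) ⊃ ¬A): min(1, 1 − 0.2 + 0.6) = 1
(B ∧ C) = min(0.8, 0.2) = 0.2
((B ∧ C) ∨ D) = max(0.2, 0.3) = 0.3
(B ∨ ((B ∧ C) ∨ D)) = max(0.8, 0.3) = 0.8
((B ∨ ((B ∧ C) ∨ D)) ⊃ B): min(1, 1 − 0.8 + 0.8) = 1
(((¬B ∧ D) ⊃ ¬A) ⊃ ((B ∨ ((B ∧ C) ∨ D)) ⊃ B)): min(1, 1 − 1 + 1) = 1
¬B: Łukasiewicz ¬ gives 1 − 0.8 = 0.2
¬A: Łukasiewicz ¬ gives 1 − 0.4 = 0.6
(B ∨ ¬A) = max(0.8, 0.6) = 0.8
(D ∧ C) = min(0.3, 0.2) = 0.2
((D ∧ C) ∨ C) = max(0.2, 0.2) = 0.2
¬A: Łukasiewicz ¬ gives 1 − 0.4 = 0.6
(((D ∧ C) ∨ C) ⊃ ¬A): min(1, 1 − 0.2 + 0.6) = 1
((B ∨ ¬A) ⊃ (((D ∧ C) ∨ C) ⊃ ¬A)): min(1, 1 − 0.8 + 1) = 1
(¬B ⊃ ((B ∨ ¬A) ⊃ (((D ∧ C) ∨ C) ⊃ ¬A))): min(1, 1 − 0.2 + 1) = 1
((((¬B ∧ D) ⊃ ¬A) ⊃ ((B ∨ ((B ∧ C) ∨ D)) ⊃ B)) ∧ (¬B ⊃ ((B ∨ ¬A) ⊃ (((D ∧ C) ∨ C) ⊃ ¬A)))) = min(1, 1) = 1
(B ∧ C) = min(0.8, 0.2) = 0.2
(((((¬B ∧ D) ⊃ ¬A) ⊃ ((B ∨ ((B ∧ C) ∨ D)) ⊃ B)) ∧ (¬B ⊃ ((B ∨ ¬A) ⊃ (((D ∧ C) ∨ C) ⊃ ¬A)))) ⊃ (B ∧ C)): min(1, 1 − 1 + 0.2) = 0.2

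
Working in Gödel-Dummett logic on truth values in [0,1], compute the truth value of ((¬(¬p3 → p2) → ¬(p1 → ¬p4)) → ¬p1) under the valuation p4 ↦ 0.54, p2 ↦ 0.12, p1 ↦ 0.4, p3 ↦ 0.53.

0.00

¬p3: Gödel ¬ of 0.53 = 0 (operand ≠ 0)
(¬p3 → p2): 0 ≤ 0.12, so result = 1
¬(¬p3 → p2): Gödel ¬ of 1 = 0 (operand ≠ 0)
¬p4: Gödel ¬ of 0.54 = 0 (operand ≠ 0)
(p1 → ¬p4): 0.4 > 0, so result = 0
¬(p1 → ¬p4): Gödel ¬ of 0 = 1 (operand is 0)
(¬(¬p3 → p2) → ¬(p1 → ¬p4)): 0 ≤ 1, so result = 1
¬p1: Gödel ¬ of 0.4 = 0 (operand ≠ 0)
((¬(¬p3 → p2) → ¬(p1 → ¬p4)) → ¬p1): 1 > 0, so result = 0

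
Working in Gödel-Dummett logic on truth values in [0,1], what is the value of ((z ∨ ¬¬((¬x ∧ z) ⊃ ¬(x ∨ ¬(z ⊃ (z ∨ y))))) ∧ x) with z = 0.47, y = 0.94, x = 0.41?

0.41

¬x: Gödel ¬ of 0.41 = 0 (operand ≠ 0)
(¬x ∧ z) = min(0, 0.47) = 0
(z ∨ y) = max(0.47, 0.94) = 0.94
(z ⊃ (z ∨ y)): 0.47 ≤ 0.94, so result = 1
¬(z ⊃ (z ∨ y)): Gödel ¬ of 1 = 0 (operand ≠ 0)
(x ∨ ¬(z ⊃ (z ∨ y))) = max(0.41, 0) = 0.41
¬(x ∨ ¬(z ⊃ (z ∨ y))): Gödel ¬ of 0.41 = 0 (operand ≠ 0)
((¬x ∧ z) ⊃ ¬(x ∨ ¬(z ⊃ (z ∨ y)))): 0 ≤ 0, so result = 1
¬((¬x ∧ z) ⊃ ¬(x ∨ ¬(z ⊃ (z ∨ y)))): Gödel ¬ of 1 = 0 (operand ≠ 0)
¬¬((¬x ∧ z) ⊃ ¬(x ∨ ¬(z ⊃ (z ∨ y)))): Gödel ¬ of 0 = 1 (operand is 0)
(z ∨ ¬¬((¬x ∧ z) ⊃ ¬(x ∨ ¬(z ⊃ (z ∨ y))))) = max(0.47, 1) = 1
((z ∨ ¬¬((¬x ∧ z) ⊃ ¬(x ∨ ¬(z ⊃ (z ∨ y))))) ∧ x) = min(1, 0.41) = 0.41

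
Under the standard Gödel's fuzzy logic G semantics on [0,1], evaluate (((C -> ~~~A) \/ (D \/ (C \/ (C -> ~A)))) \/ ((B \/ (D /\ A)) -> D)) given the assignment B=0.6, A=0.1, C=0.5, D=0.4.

~A: Gödel ¬ of 0.1 = 0 (operand ≠ 0)
~~A: Gödel ¬ of 0 = 1 (operand is 0)
~~~A: Gödel ¬ of 1 = 0 (operand ≠ 0)
(C -> ~~~A): 0.5 > 0, so result = 0
~A: Gödel ¬ of 0.1 = 0 (operand ≠ 0)
(C -> ~A): 0.5 > 0, so result = 0
(C \/ (C -> ~A)) = max(0.5, 0) = 0.5
(D \/ (C \/ (C -> ~A))) = max(0.4, 0.5) = 0.5
((C -> ~~~A) \/ (D \/ (C \/ (C -> ~A)))) = max(0, 0.5) = 0.5
(D /\ A) = min(0.4, 0.1) = 0.1
(B \/ (D /\ A)) = max(0.6, 0.1) = 0.6
((B \/ (D /\ A)) -> D): 0.6 > 0.4, so result = 0.4
(((C -> ~~~A) \/ (D \/ (C \/ (C -> ~A)))) \/ ((B \/ (D /\ A)) -> D)) = max(0.5, 0.4) = 0.5

0.50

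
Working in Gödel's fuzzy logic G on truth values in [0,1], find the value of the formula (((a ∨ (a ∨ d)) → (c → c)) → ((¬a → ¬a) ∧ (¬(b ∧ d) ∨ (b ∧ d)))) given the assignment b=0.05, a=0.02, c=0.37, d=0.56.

0.05

(a ∨ d) = max(0.02, 0.56) = 0.56
(a ∨ (a ∨ d)) = max(0.02, 0.56) = 0.56
(c → c): 0.37 ≤ 0.37, so result = 1
((a ∨ (a ∨ d)) → (c → c)): 0.56 ≤ 1, so result = 1
¬a: Gödel ¬ of 0.02 = 0 (operand ≠ 0)
¬a: Gödel ¬ of 0.02 = 0 (operand ≠ 0)
(¬a → ¬a): 0 ≤ 0, so result = 1
(b ∧ d) = min(0.05, 0.56) = 0.05
¬(b ∧ d): Gödel ¬ of 0.05 = 0 (operand ≠ 0)
(b ∧ d) = min(0.05, 0.56) = 0.05
(¬(b ∧ d) ∨ (b ∧ d)) = max(0, 0.05) = 0.05
((¬a → ¬a) ∧ (¬(b ∧ d) ∨ (b ∧ d))) = min(1, 0.05) = 0.05
(((a ∨ (a ∨ d)) → (c → c)) → ((¬a → ¬a) ∧ (¬(b ∧ d) ∨ (b ∧ d)))): 1 > 0.05, so result = 0.05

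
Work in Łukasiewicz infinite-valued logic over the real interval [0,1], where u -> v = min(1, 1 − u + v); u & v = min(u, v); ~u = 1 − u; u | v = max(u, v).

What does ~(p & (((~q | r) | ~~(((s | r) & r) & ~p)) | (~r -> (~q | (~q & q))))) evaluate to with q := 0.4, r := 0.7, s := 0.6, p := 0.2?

0.80

~q: Łukasiewicz ¬ gives 1 − 0.4 = 0.6
(~q | r) = max(0.6, 0.7) = 0.7
(s | r) = max(0.6, 0.7) = 0.7
((s | r) & r) = min(0.7, 0.7) = 0.7
~p: Łukasiewicz ¬ gives 1 − 0.2 = 0.8
(((s | r) & r) & ~p) = min(0.7, 0.8) = 0.7
~(((s | r) & r) & ~p): Łukasiewicz ¬ gives 1 − 0.7 = 0.3
~~(((s | r) & r) & ~p): Łukasiewicz ¬ gives 1 − 0.3 = 0.7
((~q | r) | ~~(((s | r) & r) & ~p)) = max(0.7, 0.7) = 0.7
~r: Łukasiewicz ¬ gives 1 − 0.7 = 0.3
~q: Łukasiewicz ¬ gives 1 − 0.4 = 0.6
~q: Łukasiewicz ¬ gives 1 − 0.4 = 0.6
(~q & q) = min(0.6, 0.4) = 0.4
(~q | (~q & q)) = max(0.6, 0.4) = 0.6
(~r -> (~q | (~q & q))): min(1, 1 − 0.3 + 0.6) = 1
(((~q | r) | ~~(((s | r) & r) & ~p)) | (~r -> (~q | (~q & q)))) = max(0.7, 1) = 1
(p & (((~q | r) | ~~(((s | r) & r) & ~p)) | (~r -> (~q | (~q & q))))) = min(0.2, 1) = 0.2
~(p & (((~q | r) | ~~(((s | r) & r) & ~p)) | (~r -> (~q | (~q & q))))): Łukasiewicz ¬ gives 1 − 0.2 = 0.8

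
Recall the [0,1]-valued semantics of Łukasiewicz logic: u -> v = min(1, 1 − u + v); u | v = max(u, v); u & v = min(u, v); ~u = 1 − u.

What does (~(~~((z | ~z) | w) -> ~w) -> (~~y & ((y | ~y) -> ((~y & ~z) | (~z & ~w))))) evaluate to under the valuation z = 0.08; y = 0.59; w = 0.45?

~z: Łukasiewicz ¬ gives 1 − 0.08 = 0.92
(z | ~z) = max(0.08, 0.92) = 0.92
((z | ~z) | w) = max(0.92, 0.45) = 0.92
~((z | ~z) | w): Łukasiewicz ¬ gives 1 − 0.92 = 0.08
~~((z | ~z) | w): Łukasiewicz ¬ gives 1 − 0.08 = 0.92
~w: Łukasiewicz ¬ gives 1 − 0.45 = 0.55
(~~((z | ~z) | w) -> ~w): min(1, 1 − 0.92 + 0.55) = 0.63
~(~~((z | ~z) | w) -> ~w): Łukasiewicz ¬ gives 1 − 0.63 = 0.37
~y: Łukasiewicz ¬ gives 1 − 0.59 = 0.41
~~y: Łukasiewicz ¬ gives 1 − 0.41 = 0.59
~y: Łukasiewicz ¬ gives 1 − 0.59 = 0.41
(y | ~y) = max(0.59, 0.41) = 0.59
~y: Łukasiewicz ¬ gives 1 − 0.59 = 0.41
~z: Łukasiewicz ¬ gives 1 − 0.08 = 0.92
(~y & ~z) = min(0.41, 0.92) = 0.41
~z: Łukasiewicz ¬ gives 1 − 0.08 = 0.92
~w: Łukasiewicz ¬ gives 1 − 0.45 = 0.55
(~z & ~w) = min(0.92, 0.55) = 0.55
((~y & ~z) | (~z & ~w)) = max(0.41, 0.55) = 0.55
((y | ~y) -> ((~y & ~z) | (~z & ~w))): min(1, 1 − 0.59 + 0.55) = 0.96
(~~y & ((y | ~y) -> ((~y & ~z) | (~z & ~w)))) = min(0.59, 0.96) = 0.59
(~(~~((z | ~z) | w) -> ~w) -> (~~y & ((y | ~y) -> ((~y & ~z) | (~z & ~w))))): min(1, 1 − 0.37 + 0.59) = 1

1.00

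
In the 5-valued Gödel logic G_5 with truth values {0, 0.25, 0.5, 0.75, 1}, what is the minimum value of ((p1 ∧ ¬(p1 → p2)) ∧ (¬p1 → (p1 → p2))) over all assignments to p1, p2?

0.00

The minimum is attained at p1 = 0, p2 = 0:
  (p1 → p2): 0 ≤ 0, so result = 1
  ¬(p1 → p2): Gödel ¬ of 1 = 0 (operand ≠ 0)
  (p1 ∧ ¬(p1 → p2)) = min(0, 0) = 0
  ¬p1: Gödel ¬ of 0 = 1 (operand is 0)
  (p1 → p2): 0 ≤ 0, so result = 1
  (¬p1 → (p1 → p2)): 1 ≤ 1, so result = 1
  ((p1 ∧ ¬(p1 → p2)) ∧ (¬p1 → (p1 → p2))) = min(0, 1) = 0
Checking all 25 assignments confirms none give a value below 0.00.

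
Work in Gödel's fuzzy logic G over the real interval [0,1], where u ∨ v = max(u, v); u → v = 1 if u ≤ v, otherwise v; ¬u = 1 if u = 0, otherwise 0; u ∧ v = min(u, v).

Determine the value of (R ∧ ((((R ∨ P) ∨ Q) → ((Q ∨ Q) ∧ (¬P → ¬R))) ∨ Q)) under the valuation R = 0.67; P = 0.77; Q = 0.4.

(R ∨ P) = max(0.67, 0.77) = 0.77
((R ∨ P) ∨ Q) = max(0.77, 0.4) = 0.77
(Q ∨ Q) = max(0.4, 0.4) = 0.4
¬P: Gödel ¬ of 0.77 = 0 (operand ≠ 0)
¬R: Gödel ¬ of 0.67 = 0 (operand ≠ 0)
(¬P → ¬R): 0 ≤ 0, so result = 1
((Q ∨ Q) ∧ (¬P → ¬R)) = min(0.4, 1) = 0.4
(((R ∨ P) ∨ Q) → ((Q ∨ Q) ∧ (¬P → ¬R))): 0.77 > 0.4, so result = 0.4
((((R ∨ P) ∨ Q) → ((Q ∨ Q) ∧ (¬P → ¬R))) ∨ Q) = max(0.4, 0.4) = 0.4
(R ∧ ((((R ∨ P) ∨ Q) → ((Q ∨ Q) ∧ (¬P → ¬R))) ∨ Q)) = min(0.67, 0.4) = 0.4

0.40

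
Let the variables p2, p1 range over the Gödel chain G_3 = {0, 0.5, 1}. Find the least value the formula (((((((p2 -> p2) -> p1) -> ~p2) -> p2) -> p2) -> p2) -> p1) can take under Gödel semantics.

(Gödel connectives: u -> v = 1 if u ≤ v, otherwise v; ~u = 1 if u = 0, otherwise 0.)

0.00

The minimum is attained at p2 = 0.5, p1 = 0:
  (p2 -> p2): 0.5 ≤ 0.5, so result = 1
  ((p2 -> p2) -> p1): 1 > 0, so result = 0
  ~p2: Gödel ¬ of 0.5 = 0 (operand ≠ 0)
  (((p2 -> p2) -> p1) -> ~p2): 0 ≤ 0, so result = 1
  ((((p2 -> p2) -> p1) -> ~p2) -> p2): 1 > 0.5, so result = 0.5
  (((((p2 -> p2) -> p1) -> ~p2) -> p2) -> p2): 0.5 ≤ 0.5, so result = 1
  ((((((p2 -> p2) -> p1) -> ~p2) -> p2) -> p2) -> p2): 1 > 0.5, so result = 0.5
  (((((((p2 -> p2) -> p1) -> ~p2) -> p2) -> p2) -> p2) -> p1): 0.5 > 0, so result = 0
Checking all 9 assignments confirms none give a value below 0.00.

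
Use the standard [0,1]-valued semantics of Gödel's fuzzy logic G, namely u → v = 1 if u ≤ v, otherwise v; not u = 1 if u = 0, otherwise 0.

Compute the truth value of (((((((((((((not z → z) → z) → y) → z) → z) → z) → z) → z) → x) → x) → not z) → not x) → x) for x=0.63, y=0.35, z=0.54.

0.63

not z: Gödel ¬ of 0.54 = 0 (operand ≠ 0)
(not z → z): 0 ≤ 0.54, so result = 1
((not z → z) → z): 1 > 0.54, so result = 0.54
(((not z → z) → z) → y): 0.54 > 0.35, so result = 0.35
((((not z → z) → z) → y) → z): 0.35 ≤ 0.54, so result = 1
(((((not z → z) → z) → y) → z) → z): 1 > 0.54, so result = 0.54
((((((not z → z) → z) → y) → z) → z) → z): 0.54 ≤ 0.54, so result = 1
(((((((not z → z) → z) → y) → z) → z) → z) → z): 1 > 0.54, so result = 0.54
((((((((not z → z) → z) → y) → z) → z) → z) → z) → z): 0.54 ≤ 0.54, so result = 1
(((((((((not z → z) → z) → y) → z) → z) → z) → z) → z) → x): 1 > 0.63, so result = 0.63
((((((((((not z → z) → z) → y) → z) → z) → z) → z) → z) → x) → x): 0.63 ≤ 0.63, so result = 1
not z: Gödel ¬ of 0.54 = 0 (operand ≠ 0)
(((((((((((not z → z) → z) → y) → z) → z) → z) → z) → z) → x) → x) → not z): 1 > 0, so result = 0
not x: Gödel ¬ of 0.63 = 0 (operand ≠ 0)
((((((((((((not z → z) → z) → y) → z) → z) → z) → z) → z) → x) → x) → not z) → not x): 0 ≤ 0, so result = 1
(((((((((((((not z → z) → z) → y) → z) → z) → z) → z) → z) → x) → x) → not z) → not x) → x): 1 > 0.63, so result = 0.63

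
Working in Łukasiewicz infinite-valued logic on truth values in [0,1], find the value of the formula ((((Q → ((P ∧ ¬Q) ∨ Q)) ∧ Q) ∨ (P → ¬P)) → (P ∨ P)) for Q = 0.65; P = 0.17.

¬Q: Łukasiewicz ¬ gives 1 − 0.65 = 0.35
(P ∧ ¬Q) = min(0.17, 0.35) = 0.17
((P ∧ ¬Q) ∨ Q) = max(0.17, 0.65) = 0.65
(Q → ((P ∧ ¬Q) ∨ Q)): min(1, 1 − 0.65 + 0.65) = 1
((Q → ((P ∧ ¬Q) ∨ Q)) ∧ Q) = min(1, 0.65) = 0.65
¬P: Łukasiewicz ¬ gives 1 − 0.17 = 0.83
(P → ¬P): min(1, 1 − 0.17 + 0.83) = 1
(((Q → ((P ∧ ¬Q) ∨ Q)) ∧ Q) ∨ (P → ¬P)) = max(0.65, 1) = 1
(P ∨ P) = max(0.17, 0.17) = 0.17
((((Q → ((P ∧ ¬Q) ∨ Q)) ∧ Q) ∨ (P → ¬P)) → (P ∨ P)): min(1, 1 − 1 + 0.17) = 0.17

0.17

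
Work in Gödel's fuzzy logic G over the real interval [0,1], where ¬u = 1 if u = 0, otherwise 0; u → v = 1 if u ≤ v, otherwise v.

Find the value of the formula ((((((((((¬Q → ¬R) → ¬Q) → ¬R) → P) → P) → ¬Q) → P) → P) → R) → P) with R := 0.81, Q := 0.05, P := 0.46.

¬Q: Gödel ¬ of 0.05 = 0 (operand ≠ 0)
¬R: Gödel ¬ of 0.81 = 0 (operand ≠ 0)
(¬Q → ¬R): 0 ≤ 0, so result = 1
¬Q: Gödel ¬ of 0.05 = 0 (operand ≠ 0)
((¬Q → ¬R) → ¬Q): 1 > 0, so result = 0
¬R: Gödel ¬ of 0.81 = 0 (operand ≠ 0)
(((¬Q → ¬R) → ¬Q) → ¬R): 0 ≤ 0, so result = 1
((((¬Q → ¬R) → ¬Q) → ¬R) → P): 1 > 0.46, so result = 0.46
(((((¬Q → ¬R) → ¬Q) → ¬R) → P) → P): 0.46 ≤ 0.46, so result = 1
¬Q: Gödel ¬ of 0.05 = 0 (operand ≠ 0)
((((((¬Q → ¬R) → ¬Q) → ¬R) → P) → P) → ¬Q): 1 > 0, so result = 0
(((((((¬Q → ¬R) → ¬Q) → ¬R) → P) → P) → ¬Q) → P): 0 ≤ 0.46, so result = 1
((((((((¬Q → ¬R) → ¬Q) → ¬R) → P) → P) → ¬Q) → P) → P): 1 > 0.46, so result = 0.46
(((((((((¬Q → ¬R) → ¬Q) → ¬R) → P) → P) → ¬Q) → P) → P) → R): 0.46 ≤ 0.81, so result = 1
((((((((((¬Q → ¬R) → ¬Q) → ¬R) → P) → P) → ¬Q) → P) → P) → R) → P): 1 > 0.46, so result = 0.46

0.46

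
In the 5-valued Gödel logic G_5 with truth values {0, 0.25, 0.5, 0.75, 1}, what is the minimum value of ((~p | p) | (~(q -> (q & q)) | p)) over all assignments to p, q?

The minimum is attained at p = 0.25, q = 0:
  ~p: Gödel ¬ of 0.25 = 0 (operand ≠ 0)
  (~p | p) = max(0, 0.25) = 0.25
  (q & q) = min(0, 0) = 0
  (q -> (q & q)): 0 ≤ 0, so result = 1
  ~(q -> (q & q)): Gödel ¬ of 1 = 0 (operand ≠ 0)
  (~(q -> (q & q)) | p) = max(0, 0.25) = 0.25
  ((~p | p) | (~(q -> (q & q)) | p)) = max(0.25, 0.25) = 0.25
Checking all 25 assignments confirms none give a value below 0.25.

0.25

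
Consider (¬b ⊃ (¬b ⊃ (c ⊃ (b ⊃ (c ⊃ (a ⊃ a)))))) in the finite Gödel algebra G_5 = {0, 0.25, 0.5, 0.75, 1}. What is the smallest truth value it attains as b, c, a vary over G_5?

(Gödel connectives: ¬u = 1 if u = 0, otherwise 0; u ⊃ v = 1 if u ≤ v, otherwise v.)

1.00

Every assignment gives 1. For instance at b = 0, c = 0, a = 0:
  ¬b: Gödel ¬ of 0 = 1 (operand is 0)
  ¬b: Gödel ¬ of 0 = 1 (operand is 0)
  (a ⊃ a): 0 ≤ 0, so result = 1
  (c ⊃ (a ⊃ a)): 0 ≤ 1, so result = 1
  (b ⊃ (c ⊃ (a ⊃ a))): 0 ≤ 1, so result = 1
  (c ⊃ (b ⊃ (c ⊃ (a ⊃ a)))): 0 ≤ 1, so result = 1
  (¬b ⊃ (c ⊃ (b ⊃ (c ⊃ (a ⊃ a))))): 1 ≤ 1, so result = 1
  (¬b ⊃ (¬b ⊃ (c ⊃ (b ⊃ (c ⊃ (a ⊃ a)))))): 1 ≤ 1, so result = 1
All 125 assignments give value 1 — the formula is a G_5-tautology.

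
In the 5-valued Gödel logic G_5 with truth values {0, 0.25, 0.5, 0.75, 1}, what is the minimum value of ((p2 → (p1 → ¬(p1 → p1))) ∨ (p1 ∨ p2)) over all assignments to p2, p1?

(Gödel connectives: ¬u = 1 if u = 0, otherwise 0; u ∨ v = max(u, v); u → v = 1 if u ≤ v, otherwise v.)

The minimum is attained at p2 = 0.25, p1 = 0.25:
  (p1 → p1): 0.25 ≤ 0.25, so result = 1
  ¬(p1 → p1): Gödel ¬ of 1 = 0 (operand ≠ 0)
  (p1 → ¬(p1 → p1)): 0.25 > 0, so result = 0
  (p2 → (p1 → ¬(p1 → p1))): 0.25 > 0, so result = 0
  (p1 ∨ p2) = max(0.25, 0.25) = 0.25
  ((p2 → (p1 → ¬(p1 → p1))) ∨ (p1 ∨ p2)) = max(0, 0.25) = 0.25
Checking all 25 assignments confirms none give a value below 0.25.

0.25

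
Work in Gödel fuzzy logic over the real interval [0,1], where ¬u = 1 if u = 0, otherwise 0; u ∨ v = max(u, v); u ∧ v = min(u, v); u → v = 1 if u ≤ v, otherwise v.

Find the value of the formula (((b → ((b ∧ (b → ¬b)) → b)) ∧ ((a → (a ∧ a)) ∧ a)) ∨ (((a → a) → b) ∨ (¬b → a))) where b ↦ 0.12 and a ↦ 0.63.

1.00

¬b: Gödel ¬ of 0.12 = 0 (operand ≠ 0)
(b → ¬b): 0.12 > 0, so result = 0
(b ∧ (b → ¬b)) = min(0.12, 0) = 0
((b ∧ (b → ¬b)) → b): 0 ≤ 0.12, so result = 1
(b → ((b ∧ (b → ¬b)) → b)): 0.12 ≤ 1, so result = 1
(a ∧ a) = min(0.63, 0.63) = 0.63
(a → (a ∧ a)): 0.63 ≤ 0.63, so result = 1
((a → (a ∧ a)) ∧ a) = min(1, 0.63) = 0.63
((b → ((b ∧ (b → ¬b)) → b)) ∧ ((a → (a ∧ a)) ∧ a)) = min(1, 0.63) = 0.63
(a → a): 0.63 ≤ 0.63, so result = 1
((a → a) → b): 1 > 0.12, so result = 0.12
¬b: Gödel ¬ of 0.12 = 0 (operand ≠ 0)
(¬b → a): 0 ≤ 0.63, so result = 1
(((a → a) → b) ∨ (¬b → a)) = max(0.12, 1) = 1
(((b → ((b ∧ (b → ¬b)) → b)) ∧ ((a → (a ∧ a)) ∧ a)) ∨ (((a → a) → b) ∨ (¬b → a))) = max(0.63, 1) = 1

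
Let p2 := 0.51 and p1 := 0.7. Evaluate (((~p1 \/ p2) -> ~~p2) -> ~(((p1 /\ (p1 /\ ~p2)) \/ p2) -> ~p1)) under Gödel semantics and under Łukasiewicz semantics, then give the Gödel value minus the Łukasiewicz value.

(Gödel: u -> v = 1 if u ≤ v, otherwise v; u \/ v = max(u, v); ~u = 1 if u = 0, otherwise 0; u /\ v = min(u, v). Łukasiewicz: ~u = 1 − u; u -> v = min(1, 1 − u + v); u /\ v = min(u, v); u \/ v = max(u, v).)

0.79

Gödel evaluation:
  ~p1: Gödel ¬ of 0.7 = 0 (operand ≠ 0)
  (~p1 \/ p2) = max(0, 0.51) = 0.51
  ~p2: Gödel ¬ of 0.51 = 0 (operand ≠ 0)
  ~~p2: Gödel ¬ of 0 = 1 (operand is 0)
  ((~p1 \/ p2) -> ~~p2): 0.51 ≤ 1, so result = 1
  ~p2: Gödel ¬ of 0.51 = 0 (operand ≠ 0)
  (p1 /\ ~p2) = min(0.7, 0) = 0
  (p1 /\ (p1 /\ ~p2)) = min(0.7, 0) = 0
  ((p1 /\ (p1 /\ ~p2)) \/ p2) = max(0, 0.51) = 0.51
  ~p1: Gödel ¬ of 0.7 = 0 (operand ≠ 0)
  (((p1 /\ (p1 /\ ~p2)) \/ p2) -> ~p1): 0.51 > 0, so result = 0
  ~(((p1 /\ (p1 /\ ~p2)) \/ p2) -> ~p1): Gödel ¬ of 0 = 1 (operand is 0)
  (((~p1 \/ p2) -> ~~p2) -> ~(((p1 /\ (p1 /\ ~p2)) \/ p2) -> ~p1)): 1 ≤ 1, so result = 1
  Gödel value = 1
Łukasiewicz evaluation:
  ~p1: Łukasiewicz ¬ gives 1 − 0.7 = 0.3
  (~p1 \/ p2) = max(0.3, 0.51) = 0.51
  ~p2: Łukasiewicz ¬ gives 1 − 0.51 = 0.49
  ~~p2: Łukasiewicz ¬ gives 1 − 0.49 = 0.51
  ((~p1 \/ p2) -> ~~p2): min(1, 1 − 0.51 + 0.51) = 1
  ~p2: Łukasiewicz ¬ gives 1 − 0.51 = 0.49
  (p1 /\ ~p2) = min(0.7, 0.49) = 0.49
  (p1 /\ (p1 /\ ~p2)) = min(0.7, 0.49) = 0.49
  ((p1 /\ (p1 /\ ~p2)) \/ p2) = max(0.49, 0.51) = 0.51
  ~p1: Łukasiewicz ¬ gives 1 − 0.7 = 0.3
  (((p1 /\ (p1 /\ ~p2)) \/ p2) -> ~p1): min(1, 1 − 0.51 + 0.3) = 0.79
  ~(((p1 /\ (p1 /\ ~p2)) \/ p2) -> ~p1): Łukasiewicz ¬ gives 1 − 0.79 = 0.21
  (((~p1 \/ p2) -> ~~p2) -> ~(((p1 /\ (p1 /\ ~p2)) \/ p2) -> ~p1)): min(1, 1 − 1 + 0.21) = 0.21
  Łukasiewicz value = 0.21
Difference: 1 − 0.21 = 0.79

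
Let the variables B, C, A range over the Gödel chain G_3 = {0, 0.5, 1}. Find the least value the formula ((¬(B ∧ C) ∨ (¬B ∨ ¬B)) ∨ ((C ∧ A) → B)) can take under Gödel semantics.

0.50

The minimum is attained at B = 0.5, C = 1, A = 1:
  (B ∧ C) = min(0.5, 1) = 0.5
  ¬(B ∧ C): Gödel ¬ of 0.5 = 0 (operand ≠ 0)
  ¬B: Gödel ¬ of 0.5 = 0 (operand ≠ 0)
  ¬B: Gödel ¬ of 0.5 = 0 (operand ≠ 0)
  (¬B ∨ ¬B) = max(0, 0) = 0
  (¬(B ∧ C) ∨ (¬B ∨ ¬B)) = max(0, 0) = 0
  (C ∧ A) = min(1, 1) = 1
  ((C ∧ A) → B): 1 > 0.5, so result = 0.5
  ((¬(B ∧ C) ∨ (¬B ∨ ¬B)) ∨ ((C ∧ A) → B)) = max(0, 0.5) = 0.5
Checking all 27 assignments confirms none give a value below 0.50.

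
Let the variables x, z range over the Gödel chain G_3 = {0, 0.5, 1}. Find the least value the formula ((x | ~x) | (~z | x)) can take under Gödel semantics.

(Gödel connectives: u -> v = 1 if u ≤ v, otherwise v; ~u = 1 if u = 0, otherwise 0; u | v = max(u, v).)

0.50

The minimum is attained at x = 0.5, z = 0.5:
  ~x: Gödel ¬ of 0.5 = 0 (operand ≠ 0)
  (x | ~x) = max(0.5, 0) = 0.5
  ~z: Gödel ¬ of 0.5 = 0 (operand ≠ 0)
  (~z | x) = max(0, 0.5) = 0.5
  ((x | ~x) | (~z | x)) = max(0.5, 0.5) = 0.5
Checking all 9 assignments confirms none give a value below 0.50.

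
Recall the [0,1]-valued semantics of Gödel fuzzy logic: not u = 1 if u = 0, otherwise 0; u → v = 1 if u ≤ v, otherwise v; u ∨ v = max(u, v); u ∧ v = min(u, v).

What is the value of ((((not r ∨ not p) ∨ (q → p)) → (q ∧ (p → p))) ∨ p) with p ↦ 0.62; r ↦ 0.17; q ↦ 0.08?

not r: Gödel ¬ of 0.17 = 0 (operand ≠ 0)
not p: Gödel ¬ of 0.62 = 0 (operand ≠ 0)
(not r ∨ not p) = max(0, 0) = 0
(q → p): 0.08 ≤ 0.62, so result = 1
((not r ∨ not p) ∨ (q → p)) = max(0, 1) = 1
(p → p): 0.62 ≤ 0.62, so result = 1
(q ∧ (p → p)) = min(0.08, 1) = 0.08
(((not r ∨ not p) ∨ (q → p)) → (q ∧ (p → p))): 1 > 0.08, so result = 0.08
((((not r ∨ not p) ∨ (q → p)) → (q ∧ (p → p))) ∨ p) = max(0.08, 0.62) = 0.62

0.62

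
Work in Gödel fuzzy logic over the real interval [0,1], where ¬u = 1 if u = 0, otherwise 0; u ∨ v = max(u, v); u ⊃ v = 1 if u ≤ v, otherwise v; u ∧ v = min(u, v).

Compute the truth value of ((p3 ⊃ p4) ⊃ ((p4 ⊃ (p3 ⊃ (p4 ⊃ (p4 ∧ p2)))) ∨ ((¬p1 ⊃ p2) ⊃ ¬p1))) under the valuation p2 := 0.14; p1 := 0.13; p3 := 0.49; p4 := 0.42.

0.14

(p3 ⊃ p4): 0.49 > 0.42, so result = 0.42
(p4 ∧ p2) = min(0.42, 0.14) = 0.14
(p4 ⊃ (p4 ∧ p2)): 0.42 > 0.14, so result = 0.14
(p3 ⊃ (p4 ⊃ (p4 ∧ p2))): 0.49 > 0.14, so result = 0.14
(p4 ⊃ (p3 ⊃ (p4 ⊃ (p4 ∧ p2)))): 0.42 > 0.14, so result = 0.14
¬p1: Gödel ¬ of 0.13 = 0 (operand ≠ 0)
(¬p1 ⊃ p2): 0 ≤ 0.14, so result = 1
¬p1: Gödel ¬ of 0.13 = 0 (operand ≠ 0)
((¬p1 ⊃ p2) ⊃ ¬p1): 1 > 0, so result = 0
((p4 ⊃ (p3 ⊃ (p4 ⊃ (p4 ∧ p2)))) ∨ ((¬p1 ⊃ p2) ⊃ ¬p1)) = max(0.14, 0) = 0.14
((p3 ⊃ p4) ⊃ ((p4 ⊃ (p3 ⊃ (p4 ⊃ (p4 ∧ p2)))) ∨ ((¬p1 ⊃ p2) ⊃ ¬p1))): 0.42 > 0.14, so result = 0.14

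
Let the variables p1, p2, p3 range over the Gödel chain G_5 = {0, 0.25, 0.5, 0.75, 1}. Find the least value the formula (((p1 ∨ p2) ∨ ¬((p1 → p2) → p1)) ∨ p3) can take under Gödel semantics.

0.25

The minimum is attained at p1 = 0.25, p2 = 0, p3 = 0:
  (p1 ∨ p2) = max(0.25, 0) = 0.25
  (p1 → p2): 0.25 > 0, so result = 0
  ((p1 → p2) → p1): 0 ≤ 0.25, so result = 1
  ¬((p1 → p2) → p1): Gödel ¬ of 1 = 0 (operand ≠ 0)
  ((p1 ∨ p2) ∨ ¬((p1 → p2) → p1)) = max(0.25, 0) = 0.25
  (((p1 ∨ p2) ∨ ¬((p1 → p2) → p1)) ∨ p3) = max(0.25, 0) = 0.25
Checking all 125 assignments confirms none give a value below 0.25.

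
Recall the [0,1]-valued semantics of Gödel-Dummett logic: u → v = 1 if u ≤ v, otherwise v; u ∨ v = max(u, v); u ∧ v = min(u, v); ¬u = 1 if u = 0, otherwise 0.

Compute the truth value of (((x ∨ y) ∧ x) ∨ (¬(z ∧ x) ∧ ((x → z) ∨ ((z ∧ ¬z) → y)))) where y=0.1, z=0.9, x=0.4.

0.40

(x ∨ y) = max(0.4, 0.1) = 0.4
((x ∨ y) ∧ x) = min(0.4, 0.4) = 0.4
(z ∧ x) = min(0.9, 0.4) = 0.4
¬(z ∧ x): Gödel ¬ of 0.4 = 0 (operand ≠ 0)
(x → z): 0.4 ≤ 0.9, so result = 1
¬z: Gödel ¬ of 0.9 = 0 (operand ≠ 0)
(z ∧ ¬z) = min(0.9, 0) = 0
((z ∧ ¬z) → y): 0 ≤ 0.1, so result = 1
((x → z) ∨ ((z ∧ ¬z) → y)) = max(1, 1) = 1
(¬(z ∧ x) ∧ ((x → z) ∨ ((z ∧ ¬z) → y))) = min(0, 1) = 0
(((x ∨ y) ∧ x) ∨ (¬(z ∧ x) ∧ ((x → z) ∨ ((z ∧ ¬z) → y)))) = max(0.4, 0) = 0.4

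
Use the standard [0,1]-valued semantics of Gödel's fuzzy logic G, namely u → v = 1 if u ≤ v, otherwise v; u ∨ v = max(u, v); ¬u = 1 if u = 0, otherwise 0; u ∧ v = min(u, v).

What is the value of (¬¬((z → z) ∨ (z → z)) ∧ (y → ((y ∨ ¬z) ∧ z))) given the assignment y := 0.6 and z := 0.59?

0.59

(z → z): 0.59 ≤ 0.59, so result = 1
(z → z): 0.59 ≤ 0.59, so result = 1
((z → z) ∨ (z → z)) = max(1, 1) = 1
¬((z → z) ∨ (z → z)): Gödel ¬ of 1 = 0 (operand ≠ 0)
¬¬((z → z) ∨ (z → z)): Gödel ¬ of 0 = 1 (operand is 0)
¬z: Gödel ¬ of 0.59 = 0 (operand ≠ 0)
(y ∨ ¬z) = max(0.6, 0) = 0.6
((y ∨ ¬z) ∧ z) = min(0.6, 0.59) = 0.59
(y → ((y ∨ ¬z) ∧ z)): 0.6 > 0.59, so result = 0.59
(¬¬((z → z) ∨ (z → z)) ∧ (y → ((y ∨ ¬z) ∧ z))) = min(1, 0.59) = 0.59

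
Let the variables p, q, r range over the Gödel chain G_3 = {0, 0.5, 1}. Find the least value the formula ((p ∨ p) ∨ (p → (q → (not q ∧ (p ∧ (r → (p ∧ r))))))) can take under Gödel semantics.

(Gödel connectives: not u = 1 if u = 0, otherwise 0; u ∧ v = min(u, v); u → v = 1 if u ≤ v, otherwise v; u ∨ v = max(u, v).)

The minimum is attained at p = 0.5, q = 0.5, r = 0:
  (p ∨ p) = max(0.5, 0.5) = 0.5
  not q: Gödel ¬ of 0.5 = 0 (operand ≠ 0)
  (p ∧ r) = min(0.5, 0) = 0
  (r → (p ∧ r)): 0 ≤ 0, so result = 1
  (p ∧ (r → (p ∧ r))) = min(0.5, 1) = 0.5
  (not q ∧ (p ∧ (r → (p ∧ r)))) = min(0, 0.5) = 0
  (q → (not q ∧ (p ∧ (r → (p ∧ r))))): 0.5 > 0, so result = 0
  (p → (q → (not q ∧ (p ∧ (r → (p ∧ r)))))): 0.5 > 0, so result = 0
  ((p ∨ p) ∨ (p → (q → (not q ∧ (p ∧ (r → (p ∧ r))))))) = max(0.5, 0) = 0.5
Checking all 27 assignments confirms none give a value below 0.50.

0.50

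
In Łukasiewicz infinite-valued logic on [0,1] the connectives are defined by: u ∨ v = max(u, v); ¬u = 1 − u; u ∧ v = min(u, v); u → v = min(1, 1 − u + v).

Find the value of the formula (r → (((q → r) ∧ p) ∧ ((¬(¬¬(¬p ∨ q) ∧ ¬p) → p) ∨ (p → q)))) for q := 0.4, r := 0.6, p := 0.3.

0.70

(q → r): min(1, 1 − 0.4 + 0.6) = 1
((q → r) ∧ p) = min(1, 0.3) = 0.3
¬p: Łukasiewicz ¬ gives 1 − 0.3 = 0.7
(¬p ∨ q) = max(0.7, 0.4) = 0.7
¬(¬p ∨ q): Łukasiewicz ¬ gives 1 − 0.7 = 0.3
¬¬(¬p ∨ q): Łukasiewicz ¬ gives 1 − 0.3 = 0.7
¬p: Łukasiewicz ¬ gives 1 − 0.3 = 0.7
(¬¬(¬p ∨ q) ∧ ¬p) = min(0.7, 0.7) = 0.7
¬(¬¬(¬p ∨ q) ∧ ¬p): Łukasiewicz ¬ gives 1 − 0.7 = 0.3
(¬(¬¬(¬p ∨ q) ∧ ¬p) → p): min(1, 1 − 0.3 + 0.3) = 1
(p → q): min(1, 1 − 0.3 + 0.4) = 1
((¬(¬¬(¬p ∨ q) ∧ ¬p) → p) ∨ (p → q)) = max(1, 1) = 1
(((q → r) ∧ p) ∧ ((¬(¬¬(¬p ∨ q) ∧ ¬p) → p) ∨ (p → q))) = min(0.3, 1) = 0.3
(r → (((q → r) ∧ p) ∧ ((¬(¬¬(¬p ∨ q) ∧ ¬p) → p) ∨ (p → q)))): min(1, 1 − 0.6 + 0.3) = 0.7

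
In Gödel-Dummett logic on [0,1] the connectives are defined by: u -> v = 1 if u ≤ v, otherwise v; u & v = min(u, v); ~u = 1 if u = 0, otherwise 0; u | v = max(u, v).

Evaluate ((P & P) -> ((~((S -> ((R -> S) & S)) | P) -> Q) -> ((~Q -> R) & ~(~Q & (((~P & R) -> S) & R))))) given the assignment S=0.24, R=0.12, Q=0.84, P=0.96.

(P & P) = min(0.96, 0.96) = 0.96
(R -> S): 0.12 ≤ 0.24, so result = 1
((R -> S) & S) = min(1, 0.24) = 0.24
(S -> ((R -> S) & S)): 0.24 ≤ 0.24, so result = 1
((S -> ((R -> S) & S)) | P) = max(1, 0.96) = 1
~((S -> ((R -> S) & S)) | P): Gödel ¬ of 1 = 0 (operand ≠ 0)
(~((S -> ((R -> S) & S)) | P) -> Q): 0 ≤ 0.84, so result = 1
~Q: Gödel ¬ of 0.84 = 0 (operand ≠ 0)
(~Q -> R): 0 ≤ 0.12, so result = 1
~Q: Gödel ¬ of 0.84 = 0 (operand ≠ 0)
~P: Gödel ¬ of 0.96 = 0 (operand ≠ 0)
(~P & R) = min(0, 0.12) = 0
((~P & R) -> S): 0 ≤ 0.24, so result = 1
(((~P & R) -> S) & R) = min(1, 0.12) = 0.12
(~Q & (((~P & R) -> S) & R)) = min(0, 0.12) = 0
~(~Q & (((~P & R) -> S) & R)): Gödel ¬ of 0 = 1 (operand is 0)
((~Q -> R) & ~(~Q & (((~P & R) -> S) & R))) = min(1, 1) = 1
((~((S -> ((R -> S) & S)) | P) -> Q) -> ((~Q -> R) & ~(~Q & (((~P & R) -> S) & R)))): 1 ≤ 1, so result = 1
((P & P) -> ((~((S -> ((R -> S) & S)) | P) -> Q) -> ((~Q -> R) & ~(~Q & (((~P & R) -> S) & R))))): 0.96 ≤ 1, so result = 1

1.00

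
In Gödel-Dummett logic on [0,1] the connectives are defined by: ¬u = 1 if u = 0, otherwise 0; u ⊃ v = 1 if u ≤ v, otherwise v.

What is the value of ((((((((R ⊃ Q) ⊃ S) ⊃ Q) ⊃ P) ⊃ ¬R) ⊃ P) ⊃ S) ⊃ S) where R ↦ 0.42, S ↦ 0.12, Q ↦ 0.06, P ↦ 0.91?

1.00

(R ⊃ Q): 0.42 > 0.06, so result = 0.06
((R ⊃ Q) ⊃ S): 0.06 ≤ 0.12, so result = 1
(((R ⊃ Q) ⊃ S) ⊃ Q): 1 > 0.06, so result = 0.06
((((R ⊃ Q) ⊃ S) ⊃ Q) ⊃ P): 0.06 ≤ 0.91, so result = 1
¬R: Gödel ¬ of 0.42 = 0 (operand ≠ 0)
(((((R ⊃ Q) ⊃ S) ⊃ Q) ⊃ P) ⊃ ¬R): 1 > 0, so result = 0
((((((R ⊃ Q) ⊃ S) ⊃ Q) ⊃ P) ⊃ ¬R) ⊃ P): 0 ≤ 0.91, so result = 1
(((((((R ⊃ Q) ⊃ S) ⊃ Q) ⊃ P) ⊃ ¬R) ⊃ P) ⊃ S): 1 > 0.12, so result = 0.12
((((((((R ⊃ Q) ⊃ S) ⊃ Q) ⊃ P) ⊃ ¬R) ⊃ P) ⊃ S) ⊃ S): 0.12 ≤ 0.12, so result = 1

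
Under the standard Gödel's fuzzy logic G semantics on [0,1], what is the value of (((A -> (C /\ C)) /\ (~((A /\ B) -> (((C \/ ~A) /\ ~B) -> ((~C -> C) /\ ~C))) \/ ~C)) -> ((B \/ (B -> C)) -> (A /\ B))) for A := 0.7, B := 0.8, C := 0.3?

(C /\ C) = min(0.3, 0.3) = 0.3
(A -> (C /\ C)): 0.7 > 0.3, so result = 0.3
(A /\ B) = min(0.7, 0.8) = 0.7
~A: Gödel ¬ of 0.7 = 0 (operand ≠ 0)
(C \/ ~A) = max(0.3, 0) = 0.3
~B: Gödel ¬ of 0.8 = 0 (operand ≠ 0)
((C \/ ~A) /\ ~B) = min(0.3, 0) = 0
~C: Gödel ¬ of 0.3 = 0 (operand ≠ 0)
(~C -> C): 0 ≤ 0.3, so result = 1
~C: Gödel ¬ of 0.3 = 0 (operand ≠ 0)
((~C -> C) /\ ~C) = min(1, 0) = 0
(((C \/ ~A) /\ ~B) -> ((~C -> C) /\ ~C)): 0 ≤ 0, so result = 1
((A /\ B) -> (((C \/ ~A) /\ ~B) -> ((~C -> C) /\ ~C))): 0.7 ≤ 1, so result = 1
~((A /\ B) -> (((C \/ ~A) /\ ~B) -> ((~C -> C) /\ ~C))): Gödel ¬ of 1 = 0 (operand ≠ 0)
~C: Gödel ¬ of 0.3 = 0 (operand ≠ 0)
(~((A /\ B) -> (((C \/ ~A) /\ ~B) -> ((~C -> C) /\ ~C))) \/ ~C) = max(0, 0) = 0
((A -> (C /\ C)) /\ (~((A /\ B) -> (((C \/ ~A) /\ ~B) -> ((~C -> C) /\ ~C))) \/ ~C)) = min(0.3, 0) = 0
(B -> C): 0.8 > 0.3, so result = 0.3
(B \/ (B -> C)) = max(0.8, 0.3) = 0.8
(A /\ B) = min(0.7, 0.8) = 0.7
((B \/ (B -> C)) -> (A /\ B)): 0.8 > 0.7, so result = 0.7
(((A -> (C /\ C)) /\ (~((A /\ B) -> (((C \/ ~A) /\ ~B) -> ((~C -> C) /\ ~C))) \/ ~C)) -> ((B \/ (B -> C)) -> (A /\ B))): 0 ≤ 0.7, so result = 1

1.00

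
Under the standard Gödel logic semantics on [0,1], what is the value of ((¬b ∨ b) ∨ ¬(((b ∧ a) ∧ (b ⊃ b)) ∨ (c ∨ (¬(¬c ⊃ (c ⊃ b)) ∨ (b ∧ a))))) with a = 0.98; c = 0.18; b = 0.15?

0.15

¬b: Gödel ¬ of 0.15 = 0 (operand ≠ 0)
(¬b ∨ b) = max(0, 0.15) = 0.15
(b ∧ a) = min(0.15, 0.98) = 0.15
(b ⊃ b): 0.15 ≤ 0.15, so result = 1
((b ∧ a) ∧ (b ⊃ b)) = min(0.15, 1) = 0.15
¬c: Gödel ¬ of 0.18 = 0 (operand ≠ 0)
(c ⊃ b): 0.18 > 0.15, so result = 0.15
(¬c ⊃ (c ⊃ b)): 0 ≤ 0.15, so result = 1
¬(¬c ⊃ (c ⊃ b)): Gödel ¬ of 1 = 0 (operand ≠ 0)
(b ∧ a) = min(0.15, 0.98) = 0.15
(¬(¬c ⊃ (c ⊃ b)) ∨ (b ∧ a)) = max(0, 0.15) = 0.15
(c ∨ (¬(¬c ⊃ (c ⊃ b)) ∨ (b ∧ a))) = max(0.18, 0.15) = 0.18
(((b ∧ a) ∧ (b ⊃ b)) ∨ (c ∨ (¬(¬c ⊃ (c ⊃ b)) ∨ (b ∧ a)))) = max(0.15, 0.18) = 0.18
¬(((b ∧ a) ∧ (b ⊃ b)) ∨ (c ∨ (¬(¬c ⊃ (c ⊃ b)) ∨ (b ∧ a)))): Gödel ¬ of 0.18 = 0 (operand ≠ 0)
((¬b ∨ b) ∨ ¬(((b ∧ a) ∧ (b ⊃ b)) ∨ (c ∨ (¬(¬c ⊃ (c ⊃ b)) ∨ (b ∧ a))))) = max(0.15, 0) = 0.15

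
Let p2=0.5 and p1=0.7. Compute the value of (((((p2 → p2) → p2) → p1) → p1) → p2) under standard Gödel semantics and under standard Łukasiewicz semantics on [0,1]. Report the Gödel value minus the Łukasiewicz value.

Gödel evaluation:
  (p2 → p2): 0.5 ≤ 0.5, so result = 1
  ((p2 → p2) → p2): 1 > 0.5, so result = 0.5
  (((p2 → p2) → p2) → p1): 0.5 ≤ 0.7, so result = 1
  ((((p2 → p2) → p2) → p1) → p1): 1 > 0.7, so result = 0.7
  (((((p2 → p2) → p2) → p1) → p1) → p2): 0.7 > 0.5, so result = 0.5
  Gödel value = 0.5
Łukasiewicz evaluation:
  (p2 → p2): min(1, 1 − 0.5 + 0.5) = 1
  ((p2 → p2) → p2): min(1, 1 − 1 + 0.5) = 0.5
  (((p2 → p2) → p2) → p1): min(1, 1 − 0.5 + 0.7) = 1
  ((((p2 → p2) → p2) → p1) → p1): min(1, 1 − 1 + 0.7) = 0.7
  (((((p2 → p2) → p2) → p1) → p1) → p2): min(1, 1 − 0.7 + 0.5) = 0.8
  Łukasiewicz value = 0.8
Difference: 0.5 − 0.8 = -0.30

-0.30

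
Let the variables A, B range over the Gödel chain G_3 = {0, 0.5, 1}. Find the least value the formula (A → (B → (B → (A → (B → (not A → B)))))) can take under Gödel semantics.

1.00

Every assignment gives 1. For instance at A = 0, B = 0:
  not A: Gödel ¬ of 0 = 1 (operand is 0)
  (not A → B): 1 > 0, so result = 0
  (B → (not A → B)): 0 ≤ 0, so result = 1
  (A → (B → (not A → B))): 0 ≤ 1, so result = 1
  (B → (A → (B → (not A → B)))): 0 ≤ 1, so result = 1
  (B → (B → (A → (B → (not A → B))))): 0 ≤ 1, so result = 1
  (A → (B → (B → (A → (B → (not A → B)))))): 0 ≤ 1, so result = 1
All 9 assignments give value 1 — the formula is a G_3-tautology.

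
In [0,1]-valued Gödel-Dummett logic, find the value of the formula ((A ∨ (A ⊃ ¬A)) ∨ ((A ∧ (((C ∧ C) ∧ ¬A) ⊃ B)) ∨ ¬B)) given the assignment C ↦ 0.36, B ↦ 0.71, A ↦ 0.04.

¬A: Gödel ¬ of 0.04 = 0 (operand ≠ 0)
(A ⊃ ¬A): 0.04 > 0, so result = 0
(A ∨ (A ⊃ ¬A)) = max(0.04, 0) = 0.04
(C ∧ C) = min(0.36, 0.36) = 0.36
¬A: Gödel ¬ of 0.04 = 0 (operand ≠ 0)
((C ∧ C) ∧ ¬A) = min(0.36, 0) = 0
(((C ∧ C) ∧ ¬A) ⊃ B): 0 ≤ 0.71, so result = 1
(A ∧ (((C ∧ C) ∧ ¬A) ⊃ B)) = min(0.04, 1) = 0.04
¬B: Gödel ¬ of 0.71 = 0 (operand ≠ 0)
((A ∧ (((C ∧ C) ∧ ¬A) ⊃ B)) ∨ ¬B) = max(0.04, 0) = 0.04
((A ∨ (A ⊃ ¬A)) ∨ ((A ∧ (((C ∧ C) ∧ ¬A) ⊃ B)) ∨ ¬B)) = max(0.04, 0.04) = 0.04

0.04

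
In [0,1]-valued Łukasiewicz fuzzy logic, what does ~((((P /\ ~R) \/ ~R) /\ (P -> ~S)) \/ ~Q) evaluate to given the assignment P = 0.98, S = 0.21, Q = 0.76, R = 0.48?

~R: Łukasiewicz ¬ gives 1 − 0.48 = 0.52
(P /\ ~R) = min(0.98, 0.52) = 0.52
~R: Łukasiewicz ¬ gives 1 − 0.48 = 0.52
((P /\ ~R) \/ ~R) = max(0.52, 0.52) = 0.52
~S: Łukasiewicz ¬ gives 1 − 0.21 = 0.79
(P -> ~S): min(1, 1 − 0.98 + 0.79) = 0.81
(((P /\ ~R) \/ ~R) /\ (P -> ~S)) = min(0.52, 0.81) = 0.52
~Q: Łukasiewicz ¬ gives 1 − 0.76 = 0.24
((((P /\ ~R) \/ ~R) /\ (P -> ~S)) \/ ~Q) = max(0.52, 0.24) = 0.52
~((((P /\ ~R) \/ ~R) /\ (P -> ~S)) \/ ~Q): Łukasiewicz ¬ gives 1 − 0.52 = 0.48

0.48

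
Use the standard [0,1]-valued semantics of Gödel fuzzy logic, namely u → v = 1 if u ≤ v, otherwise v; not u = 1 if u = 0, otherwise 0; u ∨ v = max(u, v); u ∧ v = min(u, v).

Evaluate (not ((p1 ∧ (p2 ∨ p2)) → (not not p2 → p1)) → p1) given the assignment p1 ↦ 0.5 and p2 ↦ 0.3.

(p2 ∨ p2) = max(0.3, 0.3) = 0.3
(p1 ∧ (p2 ∨ p2)) = min(0.5, 0.3) = 0.3
not p2: Gödel ¬ of 0.3 = 0 (operand ≠ 0)
not not p2: Gödel ¬ of 0 = 1 (operand is 0)
(not not p2 → p1): 1 > 0.5, so result = 0.5
((p1 ∧ (p2 ∨ p2)) → (not not p2 → p1)): 0.3 ≤ 0.5, so result = 1
not ((p1 ∧ (p2 ∨ p2)) → (not not p2 → p1)): Gödel ¬ of 1 = 0 (operand ≠ 0)
(not ((p1 ∧ (p2 ∨ p2)) → (not not p2 → p1)) → p1): 0 ≤ 0.5, so result = 1

1.00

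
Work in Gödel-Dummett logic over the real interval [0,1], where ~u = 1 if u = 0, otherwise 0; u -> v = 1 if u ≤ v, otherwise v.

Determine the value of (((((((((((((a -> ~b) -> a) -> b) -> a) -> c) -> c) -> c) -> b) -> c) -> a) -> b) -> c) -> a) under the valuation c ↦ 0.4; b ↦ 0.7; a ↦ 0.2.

~b: Gödel ¬ of 0.7 = 0 (operand ≠ 0)
(a -> ~b): 0.2 > 0, so result = 0
((a -> ~b) -> a): 0 ≤ 0.2, so result = 1
(((a -> ~b) -> a) -> b): 1 > 0.7, so result = 0.7
((((a -> ~b) -> a) -> b) -> a): 0.7 > 0.2, so result = 0.2
(((((a -> ~b) -> a) -> b) -> a) -> c): 0.2 ≤ 0.4, so result = 1
((((((a -> ~b) -> a) -> b) -> a) -> c) -> c): 1 > 0.4, so result = 0.4
(((((((a -> ~b) -> a) -> b) -> a) -> c) -> c) -> c): 0.4 ≤ 0.4, so result = 1
((((((((a -> ~b) -> a) -> b) -> a) -> c) -> c) -> c) -> b): 1 > 0.7, so result = 0.7
(((((((((a -> ~b) -> a) -> b) -> a) -> c) -> c) -> c) -> b) -> c): 0.7 > 0.4, so result = 0.4
((((((((((a -> ~b) -> a) -> b) -> a) -> c) -> c) -> c) -> b) -> c) -> a): 0.4 > 0.2, so result = 0.2
(((((((((((a -> ~b) -> a) -> b) -> a) -> c) -> c) -> c) -> b) -> c) -> a) -> b): 0.2 ≤ 0.7, so result = 1
((((((((((((a -> ~b) -> a) -> b) -> a) -> c) -> c) -> c) -> b) -> c) -> a) -> b) -> c): 1 > 0.4, so result = 0.4
(((((((((((((a -> ~b) -> a) -> b) -> a) -> c) -> c) -> c) -> b) -> c) -> a) -> b) -> c) -> a): 0.4 > 0.2, so result = 0.2

0.20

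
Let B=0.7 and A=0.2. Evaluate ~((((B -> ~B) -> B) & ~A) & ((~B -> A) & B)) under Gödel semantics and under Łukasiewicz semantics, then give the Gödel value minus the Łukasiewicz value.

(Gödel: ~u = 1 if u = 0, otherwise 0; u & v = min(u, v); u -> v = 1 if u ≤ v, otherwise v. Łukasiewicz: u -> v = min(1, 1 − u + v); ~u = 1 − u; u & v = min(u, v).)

0.70

Gödel evaluation:
  ~B: Gödel ¬ of 0.7 = 0 (operand ≠ 0)
  (B -> ~B): 0.7 > 0, so result = 0
  ((B -> ~B) -> B): 0 ≤ 0.7, so result = 1
  ~A: Gödel ¬ of 0.2 = 0 (operand ≠ 0)
  (((B -> ~B) -> B) & ~A) = min(1, 0) = 0
  ~B: Gödel ¬ of 0.7 = 0 (operand ≠ 0)
  (~B -> A): 0 ≤ 0.2, so result = 1
  ((~B -> A) & B) = min(1, 0.7) = 0.7
  ((((B -> ~B) -> B) & ~A) & ((~B -> A) & B)) = min(0, 0.7) = 0
  ~((((B -> ~B) -> B) & ~A) & ((~B -> A) & B)): Gödel ¬ of 0 = 1 (operand is 0)
  Gödel value = 1
Łukasiewicz evaluation:
  ~B: Łukasiewicz ¬ gives 1 − 0.7 = 0.3
  (B -> ~B): min(1, 1 − 0.7 + 0.3) = 0.6
  ((B -> ~B) -> B): min(1, 1 − 0.6 + 0.7) = 1
  ~A: Łukasiewicz ¬ gives 1 − 0.2 = 0.8
  (((B -> ~B) -> B) & ~A) = min(1, 0.8) = 0.8
  ~B: Łukasiewicz ¬ gives 1 − 0.7 = 0.3
  (~B -> A): min(1, 1 − 0.3 + 0.2) = 0.9
  ((~B -> A) & B) = min(0.9, 0.7) = 0.7
  ((((B -> ~B) -> B) & ~A) & ((~B -> A) & B)) = min(0.8, 0.7) = 0.7
  ~((((B -> ~B) -> B) & ~A) & ((~B -> A) & B)): Łukasiewicz ¬ gives 1 − 0.7 = 0.3
  Łukasiewicz value = 0.3
Difference: 1 − 0.3 = 0.70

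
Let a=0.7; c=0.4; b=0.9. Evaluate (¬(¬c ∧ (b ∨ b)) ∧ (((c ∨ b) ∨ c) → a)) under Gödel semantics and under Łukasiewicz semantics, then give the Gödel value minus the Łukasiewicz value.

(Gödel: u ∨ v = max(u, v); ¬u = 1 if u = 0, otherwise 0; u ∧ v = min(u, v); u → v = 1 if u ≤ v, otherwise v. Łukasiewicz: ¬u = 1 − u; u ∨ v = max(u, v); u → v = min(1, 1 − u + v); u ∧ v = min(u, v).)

Gödel evaluation:
  ¬c: Gödel ¬ of 0.4 = 0 (operand ≠ 0)
  (b ∨ b) = max(0.9, 0.9) = 0.9
  (¬c ∧ (b ∨ b)) = min(0, 0.9) = 0
  ¬(¬c ∧ (b ∨ b)): Gödel ¬ of 0 = 1 (operand is 0)
  (c ∨ b) = max(0.4, 0.9) = 0.9
  ((c ∨ b) ∨ c) = max(0.9, 0.4) = 0.9
  (((c ∨ b) ∨ c) → a): 0.9 > 0.7, so result = 0.7
  (¬(¬c ∧ (b ∨ b)) ∧ (((c ∨ b) ∨ c) → a)) = min(1, 0.7) = 0.7
  Gödel value = 0.7
Łukasiewicz evaluation:
  ¬c: Łukasiewicz ¬ gives 1 − 0.4 = 0.6
  (b ∨ b) = max(0.9, 0.9) = 0.9
  (¬c ∧ (b ∨ b)) = min(0.6, 0.9) = 0.6
  ¬(¬c ∧ (b ∨ b)): Łukasiewicz ¬ gives 1 − 0.6 = 0.4
  (c ∨ b) = max(0.4, 0.9) = 0.9
  ((c ∨ b) ∨ c) = max(0.9, 0.4) = 0.9
  (((c ∨ b) ∨ c) → a): min(1, 1 − 0.9 + 0.7) = 0.8
  (¬(¬c ∧ (b ∨ b)) ∧ (((c ∨ b) ∨ c) → a)) = min(0.4, 0.8) = 0.4
  Łukasiewicz value = 0.4
Difference: 0.7 − 0.4 = 0.30

0.30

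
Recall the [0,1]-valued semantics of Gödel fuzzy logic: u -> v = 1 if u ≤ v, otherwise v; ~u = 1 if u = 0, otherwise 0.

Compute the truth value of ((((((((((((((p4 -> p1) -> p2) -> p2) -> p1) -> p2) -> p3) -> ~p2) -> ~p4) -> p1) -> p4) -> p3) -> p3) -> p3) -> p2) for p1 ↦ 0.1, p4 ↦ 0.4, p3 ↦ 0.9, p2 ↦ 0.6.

0.60

(p4 -> p1): 0.4 > 0.1, so result = 0.1
((p4 -> p1) -> p2): 0.1 ≤ 0.6, so result = 1
(((p4 -> p1) -> p2) -> p2): 1 > 0.6, so result = 0.6
((((p4 -> p1) -> p2) -> p2) -> p1): 0.6 > 0.1, so result = 0.1
(((((p4 -> p1) -> p2) -> p2) -> p1) -> p2): 0.1 ≤ 0.6, so result = 1
((((((p4 -> p1) -> p2) -> p2) -> p1) -> p2) -> p3): 1 > 0.9, so result = 0.9
~p2: Gödel ¬ of 0.6 = 0 (operand ≠ 0)
(((((((p4 -> p1) -> p2) -> p2) -> p1) -> p2) -> p3) -> ~p2): 0.9 > 0, so result = 0
~p4: Gödel ¬ of 0.4 = 0 (operand ≠ 0)
((((((((p4 -> p1) -> p2) -> p2) -> p1) -> p2) -> p3) -> ~p2) -> ~p4): 0 ≤ 0, so result = 1
(((((((((p4 -> p1) -> p2) -> p2) -> p1) -> p2) -> p3) -> ~p2) -> ~p4) -> p1): 1 > 0.1, so result = 0.1
((((((((((p4 -> p1) -> p2) -> p2) -> p1) -> p2) -> p3) -> ~p2) -> ~p4) -> p1) -> p4): 0.1 ≤ 0.4, so result = 1
(((((((((((p4 -> p1) -> p2) -> p2) -> p1) -> p2) -> p3) -> ~p2) -> ~p4) -> p1) -> p4) -> p3): 1 > 0.9, so result = 0.9
((((((((((((p4 -> p1) -> p2) -> p2) -> p1) -> p2) -> p3) -> ~p2) -> ~p4) -> p1) -> p4) -> p3) -> p3): 0.9 ≤ 0.9, so result = 1
(((((((((((((p4 -> p1) -> p2) -> p2) -> p1) -> p2) -> p3) -> ~p2) -> ~p4) -> p1) -> p4) -> p3) -> p3) -> p3): 1 > 0.9, so result = 0.9
((((((((((((((p4 -> p1) -> p2) -> p2) -> p1) -> p2) -> p3) -> ~p2) -> ~p4) -> p1) -> p4) -> p3) -> p3) -> p3) -> p2): 0.9 > 0.6, so result = 0.6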